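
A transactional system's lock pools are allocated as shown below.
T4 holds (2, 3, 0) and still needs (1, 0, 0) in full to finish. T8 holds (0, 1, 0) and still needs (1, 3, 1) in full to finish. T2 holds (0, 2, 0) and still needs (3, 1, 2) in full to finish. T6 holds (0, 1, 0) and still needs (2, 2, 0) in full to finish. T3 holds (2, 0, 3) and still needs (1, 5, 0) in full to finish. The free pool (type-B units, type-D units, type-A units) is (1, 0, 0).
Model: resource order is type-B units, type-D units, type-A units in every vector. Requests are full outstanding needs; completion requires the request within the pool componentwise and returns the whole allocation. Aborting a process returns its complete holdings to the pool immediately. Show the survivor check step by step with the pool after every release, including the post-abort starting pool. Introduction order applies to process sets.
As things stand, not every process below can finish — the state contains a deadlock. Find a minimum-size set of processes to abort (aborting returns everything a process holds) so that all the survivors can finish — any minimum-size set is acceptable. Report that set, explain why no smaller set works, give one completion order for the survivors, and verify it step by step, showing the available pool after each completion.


Minimum abort set: T8.
Key observation: the deadlocked T3 becomes finishable only because T8 released (0, 1, 0); it completes at step 3 below.
Minimality: the empty abort set fails — the state is deadlocked as it stands.
The survivors complete as T4, T6, T3, T2. Step-by-step check (starting from the post-abort pool):
  pool = (1, 1, 0)
  T4: need (1, 0, 0) fits (1, 1, 0); releases (2, 3, 0), pool now (3, 4, 0)
  T6: need (2, 2, 0) fits (3, 4, 0); releases (0, 1, 0), pool now (3, 5, 0)
  T3: need (1, 5, 0) fits (3, 5, 0); releases (2, 0, 3), pool now (5, 5, 3)
  T2: need (3, 1, 2) fits (5, 5, 3); releases (0, 2, 0), pool now (5, 7, 3)


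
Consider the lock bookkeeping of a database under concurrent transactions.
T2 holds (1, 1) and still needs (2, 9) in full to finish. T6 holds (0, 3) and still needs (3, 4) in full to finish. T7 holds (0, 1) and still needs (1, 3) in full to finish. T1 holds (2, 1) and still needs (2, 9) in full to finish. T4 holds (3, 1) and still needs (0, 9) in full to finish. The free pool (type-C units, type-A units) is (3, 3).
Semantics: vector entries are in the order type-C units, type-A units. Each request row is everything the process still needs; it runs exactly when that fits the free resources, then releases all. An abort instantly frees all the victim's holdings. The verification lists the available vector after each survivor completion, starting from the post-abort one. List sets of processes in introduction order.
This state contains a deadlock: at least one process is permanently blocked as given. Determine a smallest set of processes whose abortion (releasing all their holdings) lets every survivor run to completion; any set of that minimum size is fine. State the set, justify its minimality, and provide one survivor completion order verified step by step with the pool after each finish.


The answer: abort T1 and T4.
Key observation: T2 had no path to completion before; after the abort of T1 and T4 ((5, 2) returned), step 3 is where it fits.
Minimality, checking each single-abort alternative: T2 alone leaves T1 blocked (short on type-A units); T6 alone leaves T2 blocked (short on type-A units); T7 alone leaves T2 blocked (short on type-A units); T1 alone leaves T2 blocked (short on type-A units); T4 alone leaves T2 blocked (short on type-A units).
One survivor order: T7, T6, T2. Step-by-step check (post-abort pool first):
  pool = (8, 5)
  run T7 (needs (1, 3), free (8, 5)); after release of (0, 1) the pool is (8, 6)
  run T6 (needs (3, 4), free (8, 6)); after release of (0, 3) the pool is (8, 9)
  run T2 (needs (2, 9), free (8, 9)); after release of (1, 1) the pool is (9, 10)


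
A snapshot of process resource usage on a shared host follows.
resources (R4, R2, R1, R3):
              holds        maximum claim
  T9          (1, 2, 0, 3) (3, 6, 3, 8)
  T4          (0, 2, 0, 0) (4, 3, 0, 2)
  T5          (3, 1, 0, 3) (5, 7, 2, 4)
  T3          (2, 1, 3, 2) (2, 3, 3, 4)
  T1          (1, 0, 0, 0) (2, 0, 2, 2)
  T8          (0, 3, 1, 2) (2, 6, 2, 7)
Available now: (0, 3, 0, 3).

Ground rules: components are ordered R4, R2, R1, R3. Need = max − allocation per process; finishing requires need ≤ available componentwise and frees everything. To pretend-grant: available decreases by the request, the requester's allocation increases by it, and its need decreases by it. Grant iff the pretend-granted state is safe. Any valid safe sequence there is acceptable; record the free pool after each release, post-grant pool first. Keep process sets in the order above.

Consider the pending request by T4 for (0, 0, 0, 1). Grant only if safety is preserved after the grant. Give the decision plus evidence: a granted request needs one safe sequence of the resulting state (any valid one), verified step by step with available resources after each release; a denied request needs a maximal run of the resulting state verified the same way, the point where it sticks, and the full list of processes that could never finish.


DENY: after the grant no complete ordering would exist.
Key observation: after T3, T1 the pool peaks at (3, 4, 3, 4), and each blocked process is short somewhere: T9 on R3; T4 on R4; T5 on R2; T8 on R3.
Pretend the grant happened; the run T3, T1 goes as far as possible. Verifying each step:
  pool = (0, 3, 0, 2)
  run T3 (needs (0, 2, 0, 2), free (0, 3, 0, 2)); after release of (2, 1, 3, 2) the pool is (2, 4, 3, 4)
  run T1 (needs (1, 0, 2, 2), free (2, 4, 3, 4)); after release of (1, 0, 0, 0) the pool is (3, 4, 3, 4)
  blocked: T9 wants (2, 4, 3, 5), pool (3, 4, 3, 4) — not enough R3
  blocked: T4 wants (4, 1, 0, 1), pool (3, 4, 3, 4) — not enough R4
  blocked: T5 wants (2, 6, 2, 1), pool (3, 4, 3, 4) — not enough R2
  blocked: T8 wants (2, 3, 1, 5), pool (3, 4, 3, 4) — not enough R3
Processes that could never finish after the grant: T9, T4, T5 and T8.


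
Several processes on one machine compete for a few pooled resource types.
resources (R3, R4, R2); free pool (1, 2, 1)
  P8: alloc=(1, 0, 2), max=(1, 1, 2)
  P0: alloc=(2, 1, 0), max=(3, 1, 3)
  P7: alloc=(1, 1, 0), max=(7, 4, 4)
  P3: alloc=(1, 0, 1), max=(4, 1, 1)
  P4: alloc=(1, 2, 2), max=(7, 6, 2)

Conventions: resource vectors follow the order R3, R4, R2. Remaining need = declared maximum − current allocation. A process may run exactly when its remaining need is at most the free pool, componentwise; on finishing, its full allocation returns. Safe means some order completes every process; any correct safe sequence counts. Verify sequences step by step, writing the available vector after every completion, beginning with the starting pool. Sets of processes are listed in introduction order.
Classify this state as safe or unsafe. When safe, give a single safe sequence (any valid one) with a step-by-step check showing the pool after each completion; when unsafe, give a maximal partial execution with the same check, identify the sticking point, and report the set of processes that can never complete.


UNSAFE.
Key observation: once P8, P0, P3 finish, the pool peaks at (5, 3, 4) — and every remaining process still needs more R3 than that.
A maximal execution: P8, P0, P3 — then nothing else fits. Step-by-step check:
  pool = (1, 2, 1)
  run P8 (needs (0, 1, 0), free (1, 2, 1)); after release of (1, 0, 2) the pool is (2, 2, 3)
  run P0 (needs (1, 0, 3), free (2, 2, 3)); after release of (2, 1, 0) the pool is (4, 3, 3)
  run P3 (needs (3, 1, 0), free (4, 3, 3)); after release of (1, 0, 1) the pool is (5, 3, 4)
  P7 still needs (6, 3, 4) but only (5, 3, 4) is free — short on R3
  P4 still needs (6, 4, 0) but only (5, 3, 4) is free — short on R3 and R4
Processes that can never finish: P7 and P4.


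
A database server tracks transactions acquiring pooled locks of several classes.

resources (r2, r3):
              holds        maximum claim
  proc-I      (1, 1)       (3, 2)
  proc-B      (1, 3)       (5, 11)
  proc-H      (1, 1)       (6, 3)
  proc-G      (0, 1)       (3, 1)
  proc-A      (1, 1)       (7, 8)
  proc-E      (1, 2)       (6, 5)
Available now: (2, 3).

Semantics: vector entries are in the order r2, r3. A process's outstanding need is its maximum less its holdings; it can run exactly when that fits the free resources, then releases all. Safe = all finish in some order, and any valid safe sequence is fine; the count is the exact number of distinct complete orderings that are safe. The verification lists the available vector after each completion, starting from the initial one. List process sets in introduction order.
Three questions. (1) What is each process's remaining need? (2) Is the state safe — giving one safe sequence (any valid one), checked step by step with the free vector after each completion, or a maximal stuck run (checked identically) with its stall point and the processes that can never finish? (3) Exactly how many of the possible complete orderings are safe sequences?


(1) Remaining need (order r2, r3):
  proc-I: (2, 1)
  proc-B: (4, 8)
  proc-H: (5, 2)
  proc-G: (3, 0)
  proc-A: (6, 7)
  proc-E: (5, 3)
(2) UNSAFE — no complete ordering exists.
Key observation: r2 is the bottleneck — with proc-I, proc-G done the pool holds (3, 5), short of every remaining need.
A maximal execution: proc-I, proc-G — then nothing else fits. Verifying each step:
  pool = (2, 3)
  proc-I needs (2, 1) <= (2, 3) -> finishes; pool += (1, 1) = (3, 4)
  proc-G needs (3, 0) <= (3, 4) -> finishes; pool += (0, 1) = (3, 5)
  blocked: proc-B wants (4, 8), pool (3, 5) — not enough r2 and r3
  blocked: proc-H wants (5, 2), pool (3, 5) — not enough r2
  blocked: proc-A wants (6, 7), pool (3, 5) — not enough r2 and r3
  blocked: proc-E wants (5, 3), pool (3, 5) — not enough r2
Never able to finish: proc-B, proc-H, proc-A and proc-E.
(3) Precisely 0 of the possible complete orderings are safe sequences.


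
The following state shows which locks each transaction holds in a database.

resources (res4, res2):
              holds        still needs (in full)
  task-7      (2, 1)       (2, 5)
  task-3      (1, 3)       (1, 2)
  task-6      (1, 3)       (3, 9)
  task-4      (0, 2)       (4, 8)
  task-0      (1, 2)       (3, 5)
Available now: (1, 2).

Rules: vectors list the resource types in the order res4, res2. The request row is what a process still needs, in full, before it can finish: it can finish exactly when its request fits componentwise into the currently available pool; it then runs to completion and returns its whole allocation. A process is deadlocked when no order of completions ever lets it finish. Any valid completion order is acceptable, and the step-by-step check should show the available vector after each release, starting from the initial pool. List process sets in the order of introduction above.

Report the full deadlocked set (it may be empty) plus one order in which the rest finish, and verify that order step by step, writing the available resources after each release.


The deadlocked set is empty.
Key observation: starting with task-3, each completion frees enough for the next — no one is permanently blocked.
The rest can finish in the order task-3, task-7, task-0, task-4, task-6. Walking it through:
  pool = (1, 2)
  run task-3 (needs (1, 2), free (1, 2)); after release of (1, 3) the pool is (2, 5)
  run task-7 (needs (2, 5), free (2, 5)); after release of (2, 1) the pool is (4, 6)
  run task-0 (needs (3, 5), free (4, 6)); after release of (1, 2) the pool is (5, 8)
  run task-4 (needs (4, 8), free (5, 8)); after release of (0, 2) the pool is (5, 10)
  run task-6 (needs (3, 9), free (5, 10)); after release of (1, 3) the pool is (6, 13)


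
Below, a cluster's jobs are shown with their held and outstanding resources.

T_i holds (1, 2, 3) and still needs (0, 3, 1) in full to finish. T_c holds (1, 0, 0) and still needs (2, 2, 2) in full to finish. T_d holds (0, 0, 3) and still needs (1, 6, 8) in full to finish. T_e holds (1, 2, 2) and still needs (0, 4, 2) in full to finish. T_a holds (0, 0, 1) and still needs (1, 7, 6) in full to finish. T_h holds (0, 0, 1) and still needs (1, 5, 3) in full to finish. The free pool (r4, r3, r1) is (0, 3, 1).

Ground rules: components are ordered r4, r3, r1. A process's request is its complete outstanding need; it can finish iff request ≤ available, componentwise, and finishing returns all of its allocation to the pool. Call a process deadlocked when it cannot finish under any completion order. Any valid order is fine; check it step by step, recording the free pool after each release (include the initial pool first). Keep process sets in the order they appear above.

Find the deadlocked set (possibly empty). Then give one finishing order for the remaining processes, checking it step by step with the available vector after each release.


The deadlocked set is empty.
Key observation: T_i can run right away; the returned allocation unlocks the remaining processes in turn.
A valid finishing order for the others: T_i, T_e, T_c, T_a, T_h, T_d. Verifying each step:
  pool = (0, 3, 1)
  T_i needs (0, 3, 1) <= (0, 3, 1) -> finishes; pool += (1, 2, 3) = (1, 5, 4)
  T_e needs (0, 4, 2) <= (1, 5, 4) -> finishes; pool += (1, 2, 2) = (2, 7, 6)
  T_c needs (2, 2, 2) <= (2, 7, 6) -> finishes; pool += (1, 0, 0) = (3, 7, 6)
  T_a needs (1, 7, 6) <= (3, 7, 6) -> finishes; pool += (0, 0, 1) = (3, 7, 7)
  T_h needs (1, 5, 3) <= (3, 7, 7) -> finishes; pool += (0, 0, 1) = (3, 7, 8)
  T_d needs (1, 6, 8) <= (3, 7, 8) -> finishes; pool += (0, 0, 3) = (3, 7, 11)


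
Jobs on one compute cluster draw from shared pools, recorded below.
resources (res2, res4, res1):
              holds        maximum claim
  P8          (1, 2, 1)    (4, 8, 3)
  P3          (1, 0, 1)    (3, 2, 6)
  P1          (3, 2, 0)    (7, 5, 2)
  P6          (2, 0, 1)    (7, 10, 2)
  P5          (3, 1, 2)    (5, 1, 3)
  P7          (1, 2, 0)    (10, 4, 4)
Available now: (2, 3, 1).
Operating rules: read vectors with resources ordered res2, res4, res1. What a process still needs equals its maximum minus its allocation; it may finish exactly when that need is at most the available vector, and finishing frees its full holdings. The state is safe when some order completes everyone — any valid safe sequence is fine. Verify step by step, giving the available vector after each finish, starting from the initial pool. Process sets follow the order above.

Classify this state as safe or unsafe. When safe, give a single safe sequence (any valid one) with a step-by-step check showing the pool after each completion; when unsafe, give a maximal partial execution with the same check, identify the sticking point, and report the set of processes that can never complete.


SAFE, for example via the order P5, P1, P8, P7, P6, P3.
Key observation: at P5 the run first touches a limit — (2, 0, 1) against (2, 3, 1), exact on a resource it actually requests.
Check, step by step:
  pool = (2, 3, 1)
  P5: need (2, 0, 1) fits (2, 3, 1); releases (3, 1, 2), pool now (5, 4, 3)
  P1: need (4, 3, 2) fits (5, 4, 3); releases (3, 2, 0), pool now (8, 6, 3)
  P8: need (3, 6, 2) fits (8, 6, 3); releases (1, 2, 1), pool now (9, 8, 4)
  P7: need (9, 2, 4) fits (9, 8, 4); releases (1, 2, 0), pool now (10, 10, 4)
  P6: need (5, 10, 1) fits (10, 10, 4); releases (2, 0, 1), pool now (12, 10, 5)
  P3: need (2, 2, 5) fits (12, 10, 5); releases (1, 0, 1), pool now (13, 10, 6)


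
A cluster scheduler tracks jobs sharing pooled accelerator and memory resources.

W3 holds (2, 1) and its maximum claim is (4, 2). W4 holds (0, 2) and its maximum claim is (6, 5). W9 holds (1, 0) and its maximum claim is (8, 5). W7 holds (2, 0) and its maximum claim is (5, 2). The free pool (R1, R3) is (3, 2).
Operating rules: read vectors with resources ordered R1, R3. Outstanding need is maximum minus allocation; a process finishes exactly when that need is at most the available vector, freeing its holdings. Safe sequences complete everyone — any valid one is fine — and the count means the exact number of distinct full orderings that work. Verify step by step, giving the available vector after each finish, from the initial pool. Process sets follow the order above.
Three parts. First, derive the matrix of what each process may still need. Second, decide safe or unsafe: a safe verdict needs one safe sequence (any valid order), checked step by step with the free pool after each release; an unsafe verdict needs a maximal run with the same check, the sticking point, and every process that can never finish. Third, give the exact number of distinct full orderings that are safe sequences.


(1) Outstanding need per process (order R1, R3):
  W3: (2, 1)
  W4: (6, 3)
  W9: (7, 5)
  W7: (3, 2)
(2) The state is SAFE; one workable sequence: W3, W7, W4, W9.
Key observation: the first exact fit in this order is W4 — it needs (6, 3) with (7, 3) free, meeting a requested resource to the last unit.
Step-by-step check:
  pool = (3, 2)
  run W3 (needs (2, 1), free (3, 2)); after release of (2, 1) the pool is (5, 3)
  run W7 (needs (3, 2), free (5, 3)); after release of (2, 0) the pool is (7, 3)
  run W4 (needs (6, 3), free (7, 3)); after release of (0, 2) the pool is (7, 5)
  run W9 (needs (7, 5), free (7, 5)); after release of (1, 0) the pool is (8, 5)
(3) The exact count: 2 of the possible complete orderings are safe sequences.


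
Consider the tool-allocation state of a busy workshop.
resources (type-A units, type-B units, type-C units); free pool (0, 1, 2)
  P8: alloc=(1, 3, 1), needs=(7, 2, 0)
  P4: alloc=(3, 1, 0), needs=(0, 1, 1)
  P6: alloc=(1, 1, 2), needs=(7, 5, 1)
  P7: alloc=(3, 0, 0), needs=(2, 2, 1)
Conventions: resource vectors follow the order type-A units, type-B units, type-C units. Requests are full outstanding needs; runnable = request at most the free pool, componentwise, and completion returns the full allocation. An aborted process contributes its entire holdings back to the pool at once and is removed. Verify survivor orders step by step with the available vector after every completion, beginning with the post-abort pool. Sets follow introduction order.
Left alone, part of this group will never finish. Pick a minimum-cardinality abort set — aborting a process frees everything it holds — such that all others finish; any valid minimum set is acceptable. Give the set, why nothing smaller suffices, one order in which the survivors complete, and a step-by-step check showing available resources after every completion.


Minimum abort set: P8.
Key observation: aborting P8 returns (1, 3, 1), and P6 — hopeless before — runs at step 3 with the returned capacity in the pool.
Why nothing smaller works: aborting no one leaves the state deadlocked as given.
The survivors complete as P4, P7, P6. Step-by-step check (starting from the post-abort pool):
  pool = (1, 4, 3)
  run P4 (needs (0, 1, 1), free (1, 4, 3)); after release of (3, 1, 0) the pool is (4, 5, 3)
  run P7 (needs (2, 2, 1), free (4, 5, 3)); after release of (3, 0, 0) the pool is (7, 5, 3)
  run P6 (needs (7, 5, 1), free (7, 5, 3)); after release of (1, 1, 2) the pool is (8, 6, 5)


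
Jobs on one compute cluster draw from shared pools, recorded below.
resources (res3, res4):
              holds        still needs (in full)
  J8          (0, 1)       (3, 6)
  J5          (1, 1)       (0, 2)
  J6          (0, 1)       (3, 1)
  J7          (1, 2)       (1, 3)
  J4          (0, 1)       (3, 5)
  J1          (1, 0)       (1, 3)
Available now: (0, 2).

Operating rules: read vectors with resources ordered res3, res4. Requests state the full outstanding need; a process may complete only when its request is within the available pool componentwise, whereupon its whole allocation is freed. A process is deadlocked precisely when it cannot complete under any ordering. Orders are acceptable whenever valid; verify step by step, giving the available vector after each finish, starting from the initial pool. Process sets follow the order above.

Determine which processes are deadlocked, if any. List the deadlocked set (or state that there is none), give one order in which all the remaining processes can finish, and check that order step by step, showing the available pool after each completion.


The deadlocked set is empty.
Key observation: J5 leads a chain of completions in which each release enables another process.
The rest can finish in the order J5, J7, J1, J6, J8, J4. Check, step by step:
  pool = (0, 2)
  run J5 (needs (0, 2), free (0, 2)); after release of (1, 1) the pool is (1, 3)
  run J7 (needs (1, 3), free (1, 3)); after release of (1, 2) the pool is (2, 5)
  run J1 (needs (1, 3), free (2, 5)); after release of (1, 0) the pool is (3, 5)
  run J6 (needs (3, 1), free (3, 5)); after release of (0, 1) the pool is (3, 6)
  run J8 (needs (3, 6), free (3, 6)); after release of (0, 1) the pool is (3, 7)
  run J4 (needs (3, 5), free (3, 7)); after release of (0, 1) the pool is (3, 8)


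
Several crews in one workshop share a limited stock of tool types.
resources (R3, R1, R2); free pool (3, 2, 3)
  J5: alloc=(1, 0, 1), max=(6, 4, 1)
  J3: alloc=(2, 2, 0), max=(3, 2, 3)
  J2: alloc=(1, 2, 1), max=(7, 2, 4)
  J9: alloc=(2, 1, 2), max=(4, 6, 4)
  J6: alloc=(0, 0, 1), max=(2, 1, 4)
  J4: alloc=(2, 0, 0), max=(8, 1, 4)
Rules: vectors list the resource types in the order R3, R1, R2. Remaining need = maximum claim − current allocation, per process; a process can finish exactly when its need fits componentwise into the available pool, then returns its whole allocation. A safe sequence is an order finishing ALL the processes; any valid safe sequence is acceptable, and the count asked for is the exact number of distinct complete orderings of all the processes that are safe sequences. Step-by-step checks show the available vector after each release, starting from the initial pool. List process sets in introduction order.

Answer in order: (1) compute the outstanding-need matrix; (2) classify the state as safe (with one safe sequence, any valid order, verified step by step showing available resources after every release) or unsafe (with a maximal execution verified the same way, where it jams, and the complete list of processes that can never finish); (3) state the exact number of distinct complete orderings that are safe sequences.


(1) Remaining need (order R3, R1, R2):
  J5: (5, 4, 0)
  J3: (1, 0, 3)
  J2: (6, 0, 3)
  J9: (2, 5, 2)
  J6: (2, 1, 3)
  J4: (6, 1, 4)
(2) The state is SAFE; one workable sequence: J3, J5, J2, J9, J4, J6.
Key observation: at J3 the run first touches a limit — (1, 0, 3) against (3, 2, 3), exact on a resource it actually requests.
Walking it through:
  pool = (3, 2, 3)
  J3: need (1, 0, 3) fits (3, 2, 3); releases (2, 2, 0), pool now (5, 4, 3)
  J5: need (5, 4, 0) fits (5, 4, 3); releases (1, 0, 1), pool now (6, 4, 4)
  J2: need (6, 0, 3) fits (6, 4, 4); releases (1, 2, 1), pool now (7, 6, 5)
  J9: need (2, 5, 2) fits (7, 6, 5); releases (2, 1, 2), pool now (9, 7, 7)
  J4: need (6, 1, 4) fits (9, 7, 7); releases (2, 0, 0), pool now (11, 7, 7)
  J6: need (2, 1, 3) fits (11, 7, 7); releases (0, 0, 1), pool now (11, 7, 8)
(3) Exactly 18 of the possible complete orderings are safe sequences.


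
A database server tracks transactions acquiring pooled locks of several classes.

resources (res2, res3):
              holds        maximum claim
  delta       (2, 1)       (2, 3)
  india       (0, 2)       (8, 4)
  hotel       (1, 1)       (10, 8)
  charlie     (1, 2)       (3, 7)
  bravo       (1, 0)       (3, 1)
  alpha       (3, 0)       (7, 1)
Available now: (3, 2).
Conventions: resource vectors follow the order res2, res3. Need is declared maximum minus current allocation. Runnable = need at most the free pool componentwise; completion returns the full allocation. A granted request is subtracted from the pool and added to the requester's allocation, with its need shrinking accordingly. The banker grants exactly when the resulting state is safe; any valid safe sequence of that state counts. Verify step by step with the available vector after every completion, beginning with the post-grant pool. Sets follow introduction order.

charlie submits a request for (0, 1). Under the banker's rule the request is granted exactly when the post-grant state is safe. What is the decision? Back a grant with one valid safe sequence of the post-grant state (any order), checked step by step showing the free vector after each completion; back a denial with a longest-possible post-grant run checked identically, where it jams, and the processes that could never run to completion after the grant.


DENY — the pretend-granted state is unsafe.
Key observation: after bravo, alpha complete, (7, 1) is the best the pool ever gets, yet each leftover process wants more res3.
After a pretend grant, a maximal execution: bravo, alpha — then nothing else fits. Verifying each step:
  pool = (3, 1)
  run bravo (needs (2, 1), free (3, 1)); after release of (1, 0) the pool is (4, 1)
  run alpha (needs (4, 1), free (4, 1)); after release of (3, 0) the pool is (7, 1)
  delta still needs (0, 2) but only (7, 1) is free — short on res3
  india still needs (8, 2) but only (7, 1) is free — short on res2 and res3
  hotel still needs (9, 7) but only (7, 1) is free — short on res2 and res3
  charlie still needs (2, 4) but only (7, 1) is free — short on res3
Had the request been granted, delta, india, hotel and charlie could never finish.


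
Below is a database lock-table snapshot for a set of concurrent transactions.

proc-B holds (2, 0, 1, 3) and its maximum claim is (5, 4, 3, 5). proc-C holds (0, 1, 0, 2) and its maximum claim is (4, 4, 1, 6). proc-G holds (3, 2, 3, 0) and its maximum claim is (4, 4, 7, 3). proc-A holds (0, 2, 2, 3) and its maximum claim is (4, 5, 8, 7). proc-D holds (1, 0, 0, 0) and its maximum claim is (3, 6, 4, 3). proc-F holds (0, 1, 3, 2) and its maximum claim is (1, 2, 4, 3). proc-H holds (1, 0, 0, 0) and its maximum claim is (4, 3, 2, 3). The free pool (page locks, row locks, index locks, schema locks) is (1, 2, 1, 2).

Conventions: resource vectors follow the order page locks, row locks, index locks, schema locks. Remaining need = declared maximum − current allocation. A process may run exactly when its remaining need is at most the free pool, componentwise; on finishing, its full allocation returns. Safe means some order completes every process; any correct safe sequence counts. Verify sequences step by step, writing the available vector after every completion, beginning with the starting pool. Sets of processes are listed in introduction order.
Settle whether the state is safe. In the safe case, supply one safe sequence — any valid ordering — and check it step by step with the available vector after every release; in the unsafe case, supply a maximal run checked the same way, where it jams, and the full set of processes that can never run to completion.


The state is SAFE; one workable sequence: proc-F, proc-G, proc-A, proc-B, proc-H, proc-C, proc-D.
Key observation: the order's first zero-slack moment is proc-F ((1, 1, 1, 1) needed, (1, 2, 1, 2) free — a requested resource with nothing to spare).
Check, step by step:
  pool = (1, 2, 1, 2)
  proc-F: need (1, 1, 1, 1) fits (1, 2, 1, 2); releases (0, 1, 3, 2), pool now (1, 3, 4, 4)
  proc-G: need (1, 2, 4, 3) fits (1, 3, 4, 4); releases (3, 2, 3, 0), pool now (4, 5, 7, 4)
  proc-A: need (4, 3, 6, 4) fits (4, 5, 7, 4); releases (0, 2, 2, 3), pool now (4, 7, 9, 7)
  proc-B: need (3, 4, 2, 2) fits (4, 7, 9, 7); releases (2, 0, 1, 3), pool now (6, 7, 10, 10)
  proc-H: need (3, 3, 2, 3) fits (6, 7, 10, 10); releases (1, 0, 0, 0), pool now (7, 7, 10, 10)
  proc-C: need (4, 3, 1, 4) fits (7, 7, 10, 10); releases (0, 1, 0, 2), pool now (7, 8, 10, 12)
  proc-D: need (2, 6, 4, 3) fits (7, 8, 10, 12); releases (1, 0, 0, 0), pool now (8, 8, 10, 12)


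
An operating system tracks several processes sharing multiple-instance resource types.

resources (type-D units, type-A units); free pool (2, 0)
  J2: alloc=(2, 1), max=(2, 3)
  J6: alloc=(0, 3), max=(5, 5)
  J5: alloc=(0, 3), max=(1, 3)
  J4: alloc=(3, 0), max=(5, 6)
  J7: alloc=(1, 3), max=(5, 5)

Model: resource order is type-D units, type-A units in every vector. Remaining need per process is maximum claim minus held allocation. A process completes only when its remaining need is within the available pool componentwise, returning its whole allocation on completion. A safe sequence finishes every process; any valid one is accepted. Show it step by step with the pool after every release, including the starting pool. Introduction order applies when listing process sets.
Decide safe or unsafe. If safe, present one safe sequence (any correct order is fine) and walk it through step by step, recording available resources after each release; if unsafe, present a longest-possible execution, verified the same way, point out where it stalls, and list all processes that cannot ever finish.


SAFE — a valid safe sequence is J5, J2, J7, J4, J6.
Key observation: reading the order forward, J7 is the first process whose need (4, 2) meets the free pool (4, 4) exactly on a resource it requests.
Verifying each step:
  pool = (2, 0)
  run J5 (needs (1, 0), free (2, 0)); after release of (0, 3) the pool is (2, 3)
  run J2 (needs (0, 2), free (2, 3)); after release of (2, 1) the pool is (4, 4)
  run J7 (needs (4, 2), free (4, 4)); after release of (1, 3) the pool is (5, 7)
  run J4 (needs (2, 6), free (5, 7)); after release of (3, 0) the pool is (8, 7)
  run J6 (needs (5, 2), free (8, 7)); after release of (0, 3) the pool is (8, 10)


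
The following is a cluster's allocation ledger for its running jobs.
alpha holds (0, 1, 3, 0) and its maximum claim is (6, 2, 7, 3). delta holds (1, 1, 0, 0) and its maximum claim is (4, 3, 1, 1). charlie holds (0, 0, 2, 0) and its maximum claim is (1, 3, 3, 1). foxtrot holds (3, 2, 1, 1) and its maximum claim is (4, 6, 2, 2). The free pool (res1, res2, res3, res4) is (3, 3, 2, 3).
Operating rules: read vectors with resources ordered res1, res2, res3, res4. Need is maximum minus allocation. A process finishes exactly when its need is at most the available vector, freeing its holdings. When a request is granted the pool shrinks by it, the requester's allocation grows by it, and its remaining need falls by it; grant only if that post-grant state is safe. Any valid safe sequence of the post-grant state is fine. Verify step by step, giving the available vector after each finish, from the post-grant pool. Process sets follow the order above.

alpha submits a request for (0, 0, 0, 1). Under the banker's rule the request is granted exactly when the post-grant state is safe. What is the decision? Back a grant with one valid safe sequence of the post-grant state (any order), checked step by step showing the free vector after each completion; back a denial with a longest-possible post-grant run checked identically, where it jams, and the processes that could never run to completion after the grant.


GRANT — the state after the grant stays safe, e.g. via charlie, delta, foxtrot, alpha.
Key observation: after the grant the pool drops to (3, 3, 2, 2), which still lets charlie finish first and unwind the rest.
Step-by-step check of the post-grant state:
  pool = (3, 3, 2, 2)
  charlie: need (1, 3, 1, 1) fits (3, 3, 2, 2); releases (0, 0, 2, 0), pool now (3, 3, 4, 2)
  delta: need (3, 2, 1, 1) fits (3, 3, 4, 2); releases (1, 1, 0, 0), pool now (4, 4, 4, 2)
  foxtrot: need (1, 4, 1, 1) fits (4, 4, 4, 2); releases (3, 2, 1, 1), pool now (7, 6, 5, 3)
  alpha: need (6, 1, 4, 2) fits (7, 6, 5, 3); releases (0, 1, 3, 1), pool now (7, 7, 8, 4)


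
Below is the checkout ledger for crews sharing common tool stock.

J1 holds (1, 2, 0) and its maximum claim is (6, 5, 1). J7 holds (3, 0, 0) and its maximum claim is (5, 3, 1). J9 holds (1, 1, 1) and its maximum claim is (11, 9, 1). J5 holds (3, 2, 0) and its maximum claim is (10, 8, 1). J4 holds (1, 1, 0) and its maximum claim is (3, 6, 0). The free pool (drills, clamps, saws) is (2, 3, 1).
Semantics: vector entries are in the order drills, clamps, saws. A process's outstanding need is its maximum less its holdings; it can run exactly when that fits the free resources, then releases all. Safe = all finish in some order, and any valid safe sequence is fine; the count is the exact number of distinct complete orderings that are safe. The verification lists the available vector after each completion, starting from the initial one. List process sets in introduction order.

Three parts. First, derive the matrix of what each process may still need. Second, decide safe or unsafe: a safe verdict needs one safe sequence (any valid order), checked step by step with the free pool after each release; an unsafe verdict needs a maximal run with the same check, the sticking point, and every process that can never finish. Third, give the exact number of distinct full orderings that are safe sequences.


(1) Outstanding need per process (order drills, clamps, saws):
  J1: (5, 3, 1)
  J7: (2, 3, 1)
  J9: (10, 8, 0)
  J5: (7, 6, 1)
  J4: (2, 5, 0)
(2) The state is SAFE; one workable sequence: J7, J1, J4, J5, J9.
Key observation: J7 is the earliest step where a requested resource binds exactly: need (2, 3, 1), pool (2, 3, 1) at its turn.
Verifying each step:
  pool = (2, 3, 1)
  run J7 (needs (2, 3, 1), free (2, 3, 1)); after release of (3, 0, 0) the pool is (5, 3, 1)
  run J1 (needs (5, 3, 1), free (5, 3, 1)); after release of (1, 2, 0) the pool is (6, 5, 1)
  run J4 (needs (2, 5, 0), free (6, 5, 1)); after release of (1, 1, 0) the pool is (7, 6, 1)
  run J5 (needs (7, 6, 1), free (7, 6, 1)); after release of (3, 2, 0) the pool is (10, 8, 1)
  run J9 (needs (10, 8, 0), free (10, 8, 1)); after release of (1, 1, 1) the pool is (11, 9, 2)
(3) The exact count: 1 of the possible complete orderings is a safe sequence.


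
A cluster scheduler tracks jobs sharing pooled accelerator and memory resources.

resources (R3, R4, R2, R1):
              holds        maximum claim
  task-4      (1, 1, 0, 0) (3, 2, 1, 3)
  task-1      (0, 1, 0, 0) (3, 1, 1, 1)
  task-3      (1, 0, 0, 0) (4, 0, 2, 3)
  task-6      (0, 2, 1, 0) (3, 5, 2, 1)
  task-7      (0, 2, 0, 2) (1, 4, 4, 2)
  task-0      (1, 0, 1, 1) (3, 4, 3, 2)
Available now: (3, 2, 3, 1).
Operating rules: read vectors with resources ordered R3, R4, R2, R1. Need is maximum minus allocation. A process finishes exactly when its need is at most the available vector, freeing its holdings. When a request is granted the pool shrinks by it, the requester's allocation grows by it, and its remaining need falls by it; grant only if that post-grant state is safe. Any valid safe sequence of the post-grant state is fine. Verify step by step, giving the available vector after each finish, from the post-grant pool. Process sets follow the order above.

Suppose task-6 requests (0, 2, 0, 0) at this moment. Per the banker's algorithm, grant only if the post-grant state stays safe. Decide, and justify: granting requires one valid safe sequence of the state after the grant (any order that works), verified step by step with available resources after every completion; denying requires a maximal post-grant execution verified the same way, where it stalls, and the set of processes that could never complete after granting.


GRANT: granting preserves safety; a valid post-grant sequence is task-1, task-6, task-7, task-3, task-0, task-4.
Key observation: granting shrinks the pool to (3, 0, 3, 1), yet task-1 still fits and the chain goes through.
Check on the post-grant state, step by step:
  pool = (3, 0, 3, 1)
  run task-1 (needs (3, 0, 1, 1), free (3, 0, 3, 1)); after release of (0, 1, 0, 0) the pool is (3, 1, 3, 1)
  run task-6 (needs (3, 1, 1, 1), free (3, 1, 3, 1)); after release of (0, 4, 1, 0) the pool is (3, 5, 4, 1)
  run task-7 (needs (1, 2, 4, 0), free (3, 5, 4, 1)); after release of (0, 2, 0, 2) the pool is (3, 7, 4, 3)
  run task-3 (needs (3, 0, 2, 3), free (3, 7, 4, 3)); after release of (1, 0, 0, 0) the pool is (4, 7, 4, 3)
  run task-0 (needs (2, 4, 2, 1), free (4, 7, 4, 3)); after release of (1, 0, 1, 1) the pool is (5, 7, 5, 4)
  run task-4 (needs (2, 1, 1, 3), free (5, 7, 5, 4)); after release of (1, 1, 0, 0) the pool is (6, 8, 5, 4)


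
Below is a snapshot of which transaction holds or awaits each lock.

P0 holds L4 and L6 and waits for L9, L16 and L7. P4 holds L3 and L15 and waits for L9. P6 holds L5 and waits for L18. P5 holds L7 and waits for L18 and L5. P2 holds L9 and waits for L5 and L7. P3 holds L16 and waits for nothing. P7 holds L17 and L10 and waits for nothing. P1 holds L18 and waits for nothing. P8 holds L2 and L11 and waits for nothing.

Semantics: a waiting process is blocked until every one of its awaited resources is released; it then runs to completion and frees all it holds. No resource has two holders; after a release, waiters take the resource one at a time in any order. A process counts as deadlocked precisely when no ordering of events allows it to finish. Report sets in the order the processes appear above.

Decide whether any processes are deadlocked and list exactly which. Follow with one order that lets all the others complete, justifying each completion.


No process is deadlocked.
Key observation: although several processes wait, no cycle exists — each chain bottoms out at a free runner.
One completion order for the rest: P3, P1, P6, P5, P2, P7, P4, P0, P8.
Walking it through:
  P3 waits on nothing -> runs at once and releases L16
  P1 waits on nothing -> runs at once and releases L18
  P6: everything it awaited (L18) is free; runs, freeing L5
  P5: everything it awaited (L18 and L5) is free; runs, freeing L7
  P2: everything it awaited (L5 and L7) is free; runs, freeing L9
  P7 waits on nothing -> runs at once and releases L17 and L10
  P4: everything it awaited (L9) is free; runs, freeing L3 and L15
  P0: everything it awaited (L9, L16 and L7) is free; runs, freeing L4 and L6
  P8 waits on nothing -> runs at once and releases L2 and L11


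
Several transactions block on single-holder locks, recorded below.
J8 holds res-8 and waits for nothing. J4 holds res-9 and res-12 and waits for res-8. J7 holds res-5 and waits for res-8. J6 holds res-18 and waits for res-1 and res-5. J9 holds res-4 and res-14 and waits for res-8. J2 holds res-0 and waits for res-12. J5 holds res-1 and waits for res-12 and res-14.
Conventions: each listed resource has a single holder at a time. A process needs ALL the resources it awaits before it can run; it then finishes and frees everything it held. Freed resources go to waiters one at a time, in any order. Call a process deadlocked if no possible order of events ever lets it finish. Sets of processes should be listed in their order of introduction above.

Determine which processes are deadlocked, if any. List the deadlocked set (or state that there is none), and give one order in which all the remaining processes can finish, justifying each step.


The deadlocked set is empty.
Key observation: the waits form no ring: some process can always run, and its releases unblock the others one by one.
The rest can finish in the order J8, J7, J9, J4, J2, J5, J6.
Walking it through:
  run J8 (it waits on nothing); releases res-8
  run J7 (all its waits — res-8 — are resolved); releases res-5
  run J9 (all its waits — res-8 — are resolved); releases res-4 and res-14
  run J4 (all its waits — res-8 — are resolved); releases res-9 and res-12
  run J2 (all its waits — res-12 — are resolved); releases res-0
  run J5 (all its waits — res-12 and res-14 — are resolved); releases res-1
  run J6 (all its waits — res-1 and res-5 — are resolved); releases res-18


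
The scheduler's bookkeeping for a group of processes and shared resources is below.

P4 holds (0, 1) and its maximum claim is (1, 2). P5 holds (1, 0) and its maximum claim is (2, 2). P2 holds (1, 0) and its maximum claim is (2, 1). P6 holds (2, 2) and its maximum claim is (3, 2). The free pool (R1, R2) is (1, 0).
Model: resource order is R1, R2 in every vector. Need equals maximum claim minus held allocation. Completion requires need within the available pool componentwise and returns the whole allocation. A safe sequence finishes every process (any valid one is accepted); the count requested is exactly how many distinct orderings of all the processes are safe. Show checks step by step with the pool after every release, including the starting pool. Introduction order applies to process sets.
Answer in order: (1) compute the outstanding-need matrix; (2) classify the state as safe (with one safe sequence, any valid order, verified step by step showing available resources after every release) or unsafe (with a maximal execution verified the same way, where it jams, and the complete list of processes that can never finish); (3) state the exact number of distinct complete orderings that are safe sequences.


(1) Remaining need (order R1, R2):
  P4: (1, 1)
  P5: (1, 2)
  P2: (1, 1)
  P6: (1, 0)
(2) SAFE — a valid safe sequence is P6, P5, P4, P2.
Key observation: P6 is the earliest step where a requested resource binds exactly: need (1, 0), pool (1, 0) at its turn.
Step-by-step check:
  pool = (1, 0)
  run P6 (needs (1, 0), free (1, 0)); after release of (2, 2) the pool is (3, 2)
  run P5 (needs (1, 2), free (3, 2)); after release of (1, 0) the pool is (4, 2)
  run P4 (needs (1, 1), free (4, 2)); after release of (0, 1) the pool is (4, 3)
  run P2 (needs (1, 1), free (4, 3)); after release of (1, 0) the pool is (5, 3)
(3) Exactly 6 of the possible complete orderings are safe sequences.
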